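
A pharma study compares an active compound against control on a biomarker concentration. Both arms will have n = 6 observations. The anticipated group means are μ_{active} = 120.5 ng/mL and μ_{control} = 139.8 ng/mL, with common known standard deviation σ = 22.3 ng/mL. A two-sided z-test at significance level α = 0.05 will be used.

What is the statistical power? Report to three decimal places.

Power ≈ 0.323

Standardized effect: d = |μ_{active} − μ_{control}| / σ = |120.5 − 139.8| / 22.3 = 0.8655
Noncentrality parameter: δ = d·√(n/2) = 0.8655 × √(6/2) = 1.4990
Critical value for a two-sided test at α = 0.05: z_{α/2} = 1.960.
Power = Φ(δ − 1.960) + Φ(−δ − 1.960) = Φ(-0.461) + Φ(-3.459) = 0.3224 + 0.0003 = 0.3227.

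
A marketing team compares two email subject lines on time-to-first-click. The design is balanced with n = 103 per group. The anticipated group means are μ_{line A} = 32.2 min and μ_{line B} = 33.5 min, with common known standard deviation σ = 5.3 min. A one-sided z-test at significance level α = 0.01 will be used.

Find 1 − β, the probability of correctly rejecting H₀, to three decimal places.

Standardized effect: d = |μ_{line A} − μ_{line B}| / σ = |32.2 − 33.5| / 5.3 = 0.2453
Noncentrality parameter: δ = d·√(n/2) = 0.2453 × √(103/2) = 1.7602
Critical value for a one-sided test at α = 0.01: z_α = 2.326.
Power = Φ(δ − 2.326) = Φ(-0.566) = 0.2857.

Power ≈ 0.286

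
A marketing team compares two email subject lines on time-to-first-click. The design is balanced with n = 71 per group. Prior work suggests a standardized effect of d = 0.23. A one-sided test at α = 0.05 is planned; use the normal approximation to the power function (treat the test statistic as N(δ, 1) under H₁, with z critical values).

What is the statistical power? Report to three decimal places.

Power ≈ 0.392

Noncentrality parameter: δ = d·√(n/2) = 0.23 × √(71/2) = 1.3704
One-sided α = 0.05 → critical value z_{0.05} = 1.645.
Power = Φ(δ − 1.645) = Φ(-0.274) = 0.3919.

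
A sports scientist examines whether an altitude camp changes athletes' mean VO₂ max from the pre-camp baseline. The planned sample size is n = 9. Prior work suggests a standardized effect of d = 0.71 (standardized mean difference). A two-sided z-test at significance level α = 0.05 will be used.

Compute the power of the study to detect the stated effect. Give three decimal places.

Power ≈ 0.568

Noncentrality parameter: δ = d·√n = 0.71 × √9 = 2.1300
Two-sided α = 0.05 → critical value z_{0.025} = 1.960.
Power = Φ(δ − 1.960) + Φ(−δ − 1.960) = Φ(0.170) + Φ(-4.090) = 0.5675 + 0.0000 = 0.5675.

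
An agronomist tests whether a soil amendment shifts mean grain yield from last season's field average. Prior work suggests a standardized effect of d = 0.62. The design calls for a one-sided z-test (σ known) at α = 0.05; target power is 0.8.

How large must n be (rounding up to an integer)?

For power 0.8 need Φ(δ − z_{0.05}) = 0.8, so δ = z_{0.05} + z_{0.20} = 1.645 + 0.842 = 2.486.
δ = d·√n ⇒ n = (δ/d)² = (2.486 / 0.62)² = 16.08.
Round up to the next whole unit.

n = 17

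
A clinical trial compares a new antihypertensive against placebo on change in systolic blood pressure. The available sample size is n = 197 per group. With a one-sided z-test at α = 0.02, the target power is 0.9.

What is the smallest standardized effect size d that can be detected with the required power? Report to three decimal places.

d ≈ 0.336

Required noncentrality: δ = z_{0.02} + z_{0.10} = 2.054 + 1.282 = 3.335.
δ = d·√(n/2) ⇒ d = δ/√(n/2) = 3.335/√(197/2) = 0.3361.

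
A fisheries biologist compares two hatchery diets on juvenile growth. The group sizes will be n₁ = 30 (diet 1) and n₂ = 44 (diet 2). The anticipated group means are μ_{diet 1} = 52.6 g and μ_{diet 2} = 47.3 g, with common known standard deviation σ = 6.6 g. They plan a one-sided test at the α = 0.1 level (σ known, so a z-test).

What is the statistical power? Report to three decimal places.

Standardized effect: d = |μ_{diet 1} − μ_{diet 2}| / σ = |52.6 − 47.3| / 6.6 = 0.8030
Noncentrality parameter: λ = d / √(1/n₁ + 1/n₂) = 0.8030 / √(1/30 + 1/44) = 3.3916
Critical value for a one-sided test at α = 0.1: z_α = 1.282.
Power = Φ(λ − 1.282) = Φ(2.110) = 0.9826.

Power ≈ 0.983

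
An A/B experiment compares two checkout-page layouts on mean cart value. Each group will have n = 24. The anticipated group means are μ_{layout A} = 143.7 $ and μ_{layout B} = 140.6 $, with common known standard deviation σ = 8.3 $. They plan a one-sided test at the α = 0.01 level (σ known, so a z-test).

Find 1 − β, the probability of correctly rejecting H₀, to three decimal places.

Power ≈ 0.151

Standardized effect: d = |μ_{layout A} − μ_{layout B}| / σ = |143.7 − 140.6| / 8.3 = 0.3735
Noncentrality parameter: δ = d·√(n/2) = 0.3735 × √(24/2) = 1.2938
Critical value for a one-sided test at α = 0.01: z_α = 2.326.
Power = P(Z > 2.326 − δ) = Φ(-1.033) = 0.1509.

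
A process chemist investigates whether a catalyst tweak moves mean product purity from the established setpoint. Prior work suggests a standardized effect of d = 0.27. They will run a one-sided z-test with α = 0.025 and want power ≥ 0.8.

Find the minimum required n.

For power 0.8 need Φ(δ − z_{0.025}) = 0.8, so δ = z_{0.025} + z_{0.20} = 1.960 + 0.842 = 2.802.
δ = d·√n ⇒ n = (δ/d)² = (2.802 / 0.27)² = 107.67.
Round up to the next whole unit.

n = 108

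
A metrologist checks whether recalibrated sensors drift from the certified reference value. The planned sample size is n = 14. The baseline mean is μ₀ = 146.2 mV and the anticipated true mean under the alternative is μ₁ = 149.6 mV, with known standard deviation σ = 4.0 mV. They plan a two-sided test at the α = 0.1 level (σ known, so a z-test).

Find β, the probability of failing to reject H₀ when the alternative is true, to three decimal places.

Standardized effect: d = |μ₁ − μ₀| / σ = |149.6 − 146.2| / 4.0 = 0.8500
Noncentrality parameter: δ = d·√n = 0.8500 × √14 = 3.1804
Two-sided α = 0.1 → critical value z_{0.05} = 1.645.
Power = Φ(δ − 1.645) + Φ(−δ − 1.645) = Φ(1.536) + Φ(-4.825) = 0.9377 + 0.0000 = 0.9377.
Type II error: β = 1 − power = 1 − 0.9377 = 0.0623.

β ≈ 0.062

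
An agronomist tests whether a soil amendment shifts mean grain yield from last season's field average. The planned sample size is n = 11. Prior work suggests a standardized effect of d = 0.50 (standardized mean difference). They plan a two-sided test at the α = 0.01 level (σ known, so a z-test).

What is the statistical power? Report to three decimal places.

Power ≈ 0.179

Noncentrality parameter: δ = d·√n = 0.50 × √11 = 1.6583
Critical value for a two-sided test at α = 0.01: z_{α/2} = 2.576.
Power = Φ(δ − 2.576) + Φ(−δ − 2.576) = Φ(-0.918) + Φ(-4.234) = 0.1794 + 0.0000 = 0.1794.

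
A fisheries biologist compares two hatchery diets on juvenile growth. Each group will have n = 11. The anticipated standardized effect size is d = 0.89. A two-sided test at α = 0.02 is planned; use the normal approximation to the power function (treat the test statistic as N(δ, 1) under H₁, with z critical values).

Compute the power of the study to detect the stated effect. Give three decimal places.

Noncentrality parameter: δ = d·√(n/2) = 0.89 × √(11/2) = 2.0872
Critical value for a two-sided test at α = 0.02: z_{α/2} = 2.326.
Power = Φ(δ − 2.326) + Φ(−δ − 2.326) = Φ(-0.239) + Φ(-4.414) = 0.4055 + 0.0000 = 0.4055.

Power ≈ 0.406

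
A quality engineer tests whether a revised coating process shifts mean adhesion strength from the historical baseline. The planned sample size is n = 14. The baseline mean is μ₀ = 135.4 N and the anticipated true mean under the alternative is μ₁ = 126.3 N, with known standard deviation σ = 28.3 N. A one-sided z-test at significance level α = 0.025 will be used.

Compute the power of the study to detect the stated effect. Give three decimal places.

Standardized effect: d = |μ₁ − μ₀| / σ = |126.3 − 135.4| / 28.3 = 0.3216
Noncentrality parameter: δ = d·√n = 0.3216 × √14 = 1.2031
Critical value for a one-sided test at α = 0.025: z_α = 1.960.
Power = P(Z > 1.960 − δ) = Φ(-0.757) = 0.2246.

Power ≈ 0.225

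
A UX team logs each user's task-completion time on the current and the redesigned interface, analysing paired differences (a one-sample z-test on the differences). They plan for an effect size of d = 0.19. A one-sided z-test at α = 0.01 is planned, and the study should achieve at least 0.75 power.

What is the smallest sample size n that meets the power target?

Set Φ(δ − 2.326) = 0.75; then δ − 2.326 = Φ⁻¹(0.75) = 0.674, giving δ = 3.001.
δ = d·√n ⇒ n = (δ/d)² = (3.001 / 0.19)² = 249.45.
Rounding up, n = 250.

n = 250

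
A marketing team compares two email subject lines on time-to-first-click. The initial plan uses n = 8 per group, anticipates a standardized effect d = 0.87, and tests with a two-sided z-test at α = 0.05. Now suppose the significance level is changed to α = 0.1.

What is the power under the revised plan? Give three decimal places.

δ = d·√(n/2) = 0.87 × √(8/2) = 1.7400 (unchanged). New critical value: z_{0.05} = 1.645.
Revised power = Φ(δ − 1.645) + Φ(−δ − 1.645) = Φ(0.095) + Φ(-3.385) = 0.5379 + 0.0004 = 0.5383.

Power ≈ 0.538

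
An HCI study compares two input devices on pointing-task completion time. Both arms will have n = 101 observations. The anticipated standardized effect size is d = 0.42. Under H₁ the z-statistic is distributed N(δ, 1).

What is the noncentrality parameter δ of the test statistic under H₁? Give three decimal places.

δ ≈ 2.985

The noncentrality parameter scales effect size by the design's sample-size factor: δ = d·√(n/2) = 0.42 × √(101/2) = 2.9847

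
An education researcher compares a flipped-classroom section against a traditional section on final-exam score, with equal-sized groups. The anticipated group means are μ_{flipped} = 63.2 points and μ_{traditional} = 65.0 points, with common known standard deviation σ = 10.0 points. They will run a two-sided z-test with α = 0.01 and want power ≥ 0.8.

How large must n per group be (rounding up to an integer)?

n = 721 per group

Standardized effect: d = |μ_{flipped} − μ_{traditional}| / σ = |63.2 − 65.0| / 10.0 = 0.1800
Set Φ(δ − 2.576) = 0.8; then δ − 2.576 = Φ⁻¹(0.8) = 0.842, giving δ = 3.417.
(For δ > 0 the lower-tail rejection region contributes negligibly to power, so the one-term inversion is standard.)
δ = d·√(n/2) ⇒ n = 2(δ/d)² = 2 × (3.417 / 0.1800)² = 720.92.
Round up to the next whole unit.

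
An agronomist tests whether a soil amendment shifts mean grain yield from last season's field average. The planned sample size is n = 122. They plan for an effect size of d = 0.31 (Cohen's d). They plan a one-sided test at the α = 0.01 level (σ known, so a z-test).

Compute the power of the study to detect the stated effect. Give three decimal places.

Power ≈ 0.864

Noncentrality parameter: δ = d·√n = 0.31 × √122 = 3.4241
Critical value for a one-sided test at α = 0.01: z_α = 2.326.
Power = Φ(δ − 2.326) = Φ(1.098) = 0.8638.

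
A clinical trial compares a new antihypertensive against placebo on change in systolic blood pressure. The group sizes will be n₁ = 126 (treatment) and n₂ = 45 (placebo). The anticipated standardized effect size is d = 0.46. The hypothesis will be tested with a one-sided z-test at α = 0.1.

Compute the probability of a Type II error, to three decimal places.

β ≈ 0.086

Noncentrality parameter: δ = d / √(1/n₁ + 1/n₂) = 0.46 / √(1/126 + 1/45) = 2.6488
One-sided α = 0.1 → critical value z_{0.1} = 1.282.
Power = P(Z > 1.282 − δ) = Φ(1.367) = 0.9142.
Type II error: β = 1 − power = 1 − 0.9142 = 0.0858.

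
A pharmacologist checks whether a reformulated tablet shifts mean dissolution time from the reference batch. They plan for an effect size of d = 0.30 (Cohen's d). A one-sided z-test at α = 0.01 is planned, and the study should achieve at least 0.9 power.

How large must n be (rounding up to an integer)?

n = 145

For power 0.9 need Φ(δ − z_{0.01}) = 0.9, so δ = z_{0.01} + z_{0.10} = 2.326 + 1.282 = 3.608.
δ = d·√n ⇒ n = (δ/d)² = (3.608 / 0.30)² = 144.63.
Rounding up, n = 145.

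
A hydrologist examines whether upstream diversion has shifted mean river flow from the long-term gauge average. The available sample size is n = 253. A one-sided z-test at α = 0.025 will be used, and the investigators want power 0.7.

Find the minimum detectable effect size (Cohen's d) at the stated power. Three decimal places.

Required noncentrality: δ = z_{0.025} + z_{0.30} = 1.960 + 0.524 = 2.484.
δ = d·√n ⇒ d = δ/√n = 2.484/√253 = 0.1562.

d ≈ 0.156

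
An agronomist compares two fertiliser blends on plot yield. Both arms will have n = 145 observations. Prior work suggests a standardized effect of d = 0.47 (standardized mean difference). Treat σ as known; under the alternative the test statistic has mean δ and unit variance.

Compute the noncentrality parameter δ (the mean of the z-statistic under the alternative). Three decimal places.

δ ≈ 4.002

The noncentrality parameter scales effect size by the design's sample-size factor: δ = d·√(n/2) = 0.47 × √(145/2) = 4.0019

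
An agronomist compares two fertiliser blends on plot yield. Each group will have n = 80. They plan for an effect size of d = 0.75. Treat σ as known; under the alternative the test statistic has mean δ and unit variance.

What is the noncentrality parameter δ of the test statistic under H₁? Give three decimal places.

δ ≈ 4.743

δ = d·√(n/2) = 0.75 × √(80/2) = 4.7434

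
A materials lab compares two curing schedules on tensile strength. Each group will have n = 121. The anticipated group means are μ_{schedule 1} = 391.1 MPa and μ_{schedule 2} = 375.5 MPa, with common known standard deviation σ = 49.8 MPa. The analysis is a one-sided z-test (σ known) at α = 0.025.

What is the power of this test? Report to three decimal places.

Standardized effect: d = |μ_{schedule 1} − μ_{schedule 2}| / σ = |391.1 − 375.5| / 49.8 = 0.3133
Noncentrality parameter: δ = d·√(n/2) = 0.3133 × √(121/2) = 2.4365
One-sided α = 0.025 → critical value z_{0.025} = 1.960.
Power = P(Z > 1.960 − δ) = Φ(0.477) = 0.6832.

Power ≈ 0.683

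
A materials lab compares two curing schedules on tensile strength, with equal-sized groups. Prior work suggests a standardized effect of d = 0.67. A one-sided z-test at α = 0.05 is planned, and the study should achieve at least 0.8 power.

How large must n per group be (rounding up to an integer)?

n = 28 per group

For power 0.8 need Φ(δ − z_{0.05}) = 0.8, so δ = z_{0.05} + z_{0.20} = 1.645 + 0.842 = 2.486.
δ = d·√(n/2) ⇒ n = 2(δ/d)² = 2 × (2.486 / 0.67)² = 27.55.
Round up to the next whole unit.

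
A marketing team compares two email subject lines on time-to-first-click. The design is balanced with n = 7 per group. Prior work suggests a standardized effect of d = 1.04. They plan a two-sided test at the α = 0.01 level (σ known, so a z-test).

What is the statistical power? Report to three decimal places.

Noncentrality parameter: δ = d·√(n/2) = 1.04 × √(7/2) = 1.9457
Critical value for a two-sided test at α = 0.01: z_{α/2} = 2.576.
Power = Φ(δ − 2.576) + Φ(−δ − 2.576) = Φ(-0.630) + Φ(-4.521) = 0.2643 + 0.0000 = 0.2643.

Power ≈ 0.264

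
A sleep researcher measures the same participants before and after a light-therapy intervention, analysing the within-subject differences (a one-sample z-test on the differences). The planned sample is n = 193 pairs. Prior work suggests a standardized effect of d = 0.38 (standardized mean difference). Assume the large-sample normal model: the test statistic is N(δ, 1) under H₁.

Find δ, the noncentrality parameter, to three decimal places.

δ = d·√n = 0.38 × √193 = 5.2791

δ ≈ 5.279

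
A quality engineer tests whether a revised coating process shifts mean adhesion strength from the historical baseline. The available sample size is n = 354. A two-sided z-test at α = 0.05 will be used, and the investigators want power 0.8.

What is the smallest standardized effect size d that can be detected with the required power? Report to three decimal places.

d ≈ 0.149

Need Φ(δ − 1.960) = 0.8, so δ = 1.960 + 0.842 = 2.802.
(Lower-tail contribution to power is negligible for δ > 0.)
δ = d·√n ⇒ d = δ/√n = 2.802/√354 = 0.1489.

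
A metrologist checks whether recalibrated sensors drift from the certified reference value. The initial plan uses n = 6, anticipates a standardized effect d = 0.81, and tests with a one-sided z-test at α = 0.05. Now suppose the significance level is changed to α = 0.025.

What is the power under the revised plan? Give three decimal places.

Power ≈ 0.510

δ = d·√n = 0.81 × √6 = 1.9841 (unchanged). New critical value: z_{0.025} = 1.960.
Revised power = P(Z > 1.960 − δ) = Φ(0.024) = 0.5096.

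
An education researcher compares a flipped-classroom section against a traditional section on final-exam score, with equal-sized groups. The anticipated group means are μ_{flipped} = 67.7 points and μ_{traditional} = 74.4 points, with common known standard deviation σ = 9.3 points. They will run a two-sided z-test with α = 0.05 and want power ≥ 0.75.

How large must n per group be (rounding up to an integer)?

Standardized effect: d = |μ_{flipped} − μ_{traditional}| / σ = |67.7 − 74.4| / 9.3 = 0.7204
Set Φ(δ − 1.960) = 0.75; then δ − 1.960 = Φ⁻¹(0.75) = 0.674, giving δ = 2.634.
(The Φ(−δ − z_{α/2}) term is vanishingly small for δ > 0 and is dropped in the standard sample-size formula.)
δ = d·√(n/2) ⇒ n = 2(δ/d)² = 2 × (2.634 / 0.7204)² = 26.74.
Rounding up, n = 27 per group.

n = 27 per group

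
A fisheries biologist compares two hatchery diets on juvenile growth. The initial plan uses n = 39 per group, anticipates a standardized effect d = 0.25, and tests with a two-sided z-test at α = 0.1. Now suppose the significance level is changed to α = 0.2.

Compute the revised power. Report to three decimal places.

Power ≈ 0.438

δ = d·√(n/2) = 0.25 × √(39/2) = 1.1040 (unchanged). New critical value: z_{0.1} = 1.282.
Revised power = Φ(δ − 1.282) + Φ(−δ − 1.282) = Φ(-0.178) + Φ(-2.386) = 0.4295 + 0.0085 = 0.4381.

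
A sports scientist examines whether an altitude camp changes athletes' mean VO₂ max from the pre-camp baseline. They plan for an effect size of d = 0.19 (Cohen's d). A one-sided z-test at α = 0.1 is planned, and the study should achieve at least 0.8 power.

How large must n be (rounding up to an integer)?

For power 0.8 need Φ(δ − z_{0.1}) = 0.8, so δ = z_{0.1} + z_{0.20} = 1.282 + 0.842 = 2.123.
δ = d·√n ⇒ n = (δ/d)² = (2.123 / 0.19)² = 124.87.
Round up to the next whole unit.

n = 125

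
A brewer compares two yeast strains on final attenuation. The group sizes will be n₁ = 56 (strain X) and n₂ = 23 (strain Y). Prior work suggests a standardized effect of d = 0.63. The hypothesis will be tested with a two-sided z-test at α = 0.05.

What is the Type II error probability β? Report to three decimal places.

Noncentrality parameter: δ = d / √(1/n₁ + 1/n₂) = 0.63 / √(1/56 + 1/23) = 2.5438
Critical value for a two-sided test at α = 0.05: z_{α/2} = 1.960.
Power = Φ(δ − 1.960) + Φ(−δ − 1.960) = Φ(0.584) + Φ(-4.504) = 0.7203 + 0.0000 = 0.7203.
Type II error: β = 1 − power = 1 − 0.7203 = 0.2797.

β ≈ 0.280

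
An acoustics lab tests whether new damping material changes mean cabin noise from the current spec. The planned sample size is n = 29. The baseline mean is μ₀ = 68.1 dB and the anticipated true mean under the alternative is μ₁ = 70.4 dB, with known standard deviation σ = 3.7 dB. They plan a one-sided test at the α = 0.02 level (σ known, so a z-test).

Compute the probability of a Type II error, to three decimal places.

Standardized effect: d = |μ₁ − μ₀| / σ = |70.4 − 68.1| / 3.7 = 0.6216
Noncentrality parameter: δ = d·√n = 0.6216 × √29 = 3.3475
Critical value for a one-sided test at α = 0.02: z_α = 2.054.
Power = P(Z > 2.054 − δ) = Φ(1.294) = 0.9021.
Type II error: β = 1 − power = 1 − 0.9021 = 0.0979.

β ≈ 0.098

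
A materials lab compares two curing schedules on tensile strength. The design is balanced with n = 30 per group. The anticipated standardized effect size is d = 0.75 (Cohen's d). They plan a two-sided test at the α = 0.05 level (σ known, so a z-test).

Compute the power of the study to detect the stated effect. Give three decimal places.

Noncentrality parameter: δ = d·√(n/2) = 0.75 × √(30/2) = 2.9047
Two-sided α = 0.05 → critical value z_{0.025} = 1.960.
Power = Φ(δ − 1.960) + Φ(−δ − 1.960) = Φ(0.945) + Φ(-4.865) = 0.8276 + 0.0000 = 0.8276.

Power ≈ 0.828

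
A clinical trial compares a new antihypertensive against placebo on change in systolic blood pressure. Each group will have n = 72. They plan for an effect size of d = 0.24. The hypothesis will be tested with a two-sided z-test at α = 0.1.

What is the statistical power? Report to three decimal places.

Power ≈ 0.420

Noncentrality parameter: δ = d·√(n/2) = 0.24 × √(72/2) = 1.4400
Critical value for a two-sided test at α = 0.1: z_{α/2} = 1.645.
Power = Φ(δ − 1.645) + Φ(−δ − 1.645) = Φ(-0.205) + Φ(-3.085) = 0.4188 + 0.0010 = 0.4199.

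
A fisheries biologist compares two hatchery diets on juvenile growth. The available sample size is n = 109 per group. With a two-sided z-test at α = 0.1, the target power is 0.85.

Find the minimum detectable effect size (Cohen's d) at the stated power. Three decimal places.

Required noncentrality: δ = z_{0.05} + z_{0.15} = 1.645 + 1.036 = 2.681.
(The second rejection-region term Φ(−δ − z_{α/2}) is negligible and dropped.)
δ = d·√(n/2) ⇒ d = δ/√(n/2) = 2.681/√(109/2) = 0.3632.

d ≈ 0.363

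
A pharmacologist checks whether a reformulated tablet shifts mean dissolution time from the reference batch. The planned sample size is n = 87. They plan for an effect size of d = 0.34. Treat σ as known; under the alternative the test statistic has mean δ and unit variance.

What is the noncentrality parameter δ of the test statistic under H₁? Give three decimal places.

δ ≈ 3.171

δ = d·√n = 0.34 × √87 = 3.1713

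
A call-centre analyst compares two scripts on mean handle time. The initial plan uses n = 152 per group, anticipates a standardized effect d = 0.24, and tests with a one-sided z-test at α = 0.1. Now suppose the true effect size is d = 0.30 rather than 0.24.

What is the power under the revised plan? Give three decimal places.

Power ≈ 0.909

With d = 0.30: δ = d·√(n/2) = 0.30 × √(152/2) = 2.6153. Critical value z_{0.1} = 1.282.
Revised power = Φ(δ − 1.282) = Φ(1.334) = 0.9089.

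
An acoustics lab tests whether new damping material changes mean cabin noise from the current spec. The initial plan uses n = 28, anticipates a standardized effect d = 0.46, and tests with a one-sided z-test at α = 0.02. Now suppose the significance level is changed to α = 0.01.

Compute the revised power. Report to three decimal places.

δ = d·√n = 0.46 × √28 = 2.4341 (unchanged). New critical value: z_{0.01} = 2.326.
Revised power = P(Z > 2.326 − δ) = Φ(0.108) = 0.5429.

Power ≈ 0.543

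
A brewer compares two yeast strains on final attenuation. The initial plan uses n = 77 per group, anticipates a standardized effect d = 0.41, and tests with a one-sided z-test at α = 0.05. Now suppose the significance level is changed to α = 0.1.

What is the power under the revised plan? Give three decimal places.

Power ≈ 0.897

δ = d·√(n/2) = 0.41 × √(77/2) = 2.5440 (unchanged). New critical value: z_{0.1} = 1.282.
Revised power = P(Z > 1.282 − δ) = Φ(1.262) = 0.8966.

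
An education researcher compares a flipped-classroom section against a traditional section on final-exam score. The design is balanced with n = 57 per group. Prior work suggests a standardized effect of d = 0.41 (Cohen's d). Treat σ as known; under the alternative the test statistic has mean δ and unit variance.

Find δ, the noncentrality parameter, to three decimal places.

δ = d·√(n/2) = 0.41 × √(57/2) = 2.1888

δ ≈ 2.189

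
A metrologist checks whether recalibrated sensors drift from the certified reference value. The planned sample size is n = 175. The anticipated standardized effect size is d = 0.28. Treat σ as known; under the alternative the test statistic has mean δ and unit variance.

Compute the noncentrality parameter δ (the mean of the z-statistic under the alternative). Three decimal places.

δ = d·√n = 0.28 × √175 = 3.7041

δ ≈ 3.704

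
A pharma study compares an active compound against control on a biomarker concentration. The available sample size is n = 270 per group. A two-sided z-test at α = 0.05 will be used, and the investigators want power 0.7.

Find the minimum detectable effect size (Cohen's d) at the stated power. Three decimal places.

Need Φ(δ − 1.960) = 0.7, so δ = 1.960 + 0.524 = 2.484.
(Lower-tail contribution to power is negligible for δ > 0.)
δ = d·√(n/2) ⇒ d = δ/√(n/2) = 2.484/√(270/2) = 0.2138.

d ≈ 0.214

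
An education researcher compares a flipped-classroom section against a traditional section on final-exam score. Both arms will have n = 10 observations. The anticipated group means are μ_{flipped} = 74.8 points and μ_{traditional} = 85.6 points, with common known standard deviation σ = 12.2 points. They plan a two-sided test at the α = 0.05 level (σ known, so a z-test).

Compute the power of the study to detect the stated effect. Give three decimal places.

Standardized effect: d = |μ_{flipped} − μ_{traditional}| / σ = |74.8 − 85.6| / 12.2 = 0.8852
Noncentrality parameter: λ = d·√(n/2) = 0.8852 × √(10/2) = 1.9795
Critical value for a two-sided test at α = 0.05: z_{α/2} = 1.960.
Power = Φ(λ − 1.960) + Φ(−λ − 1.960) = Φ(0.020) + Φ(-3.939) = 0.5078 + 0.0000 = 0.5078.

Power ≈ 0.508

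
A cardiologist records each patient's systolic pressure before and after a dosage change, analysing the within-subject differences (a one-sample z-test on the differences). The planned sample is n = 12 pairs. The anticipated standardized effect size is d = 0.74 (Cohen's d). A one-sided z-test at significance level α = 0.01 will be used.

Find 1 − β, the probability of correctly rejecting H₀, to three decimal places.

Noncentrality parameter: δ = d·√n = 0.74 × √12 = 2.5634
One-sided α = 0.01 → critical value z_{0.01} = 2.326.
Power = Φ(δ − 2.326) = Φ(0.237) = 0.5937.

Power ≈ 0.594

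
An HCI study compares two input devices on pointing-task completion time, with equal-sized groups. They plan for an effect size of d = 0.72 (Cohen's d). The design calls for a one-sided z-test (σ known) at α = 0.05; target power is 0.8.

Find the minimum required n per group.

For power 0.8 need Φ(δ − z_{0.05}) = 0.8, so δ = z_{0.05} + z_{0.20} = 1.645 + 0.842 = 2.486.
δ = d·√(n/2) ⇒ n = 2(δ/d)² = 2 × (2.486 / 0.72)² = 23.85.
Round up to the next whole unit.

n = 24 per group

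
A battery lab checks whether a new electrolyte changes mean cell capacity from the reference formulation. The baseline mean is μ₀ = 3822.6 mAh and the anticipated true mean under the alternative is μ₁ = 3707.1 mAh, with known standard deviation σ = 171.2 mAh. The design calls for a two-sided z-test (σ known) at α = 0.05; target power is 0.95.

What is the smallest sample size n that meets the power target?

Standardized effect: d = |μ₁ − μ₀| / σ = |3707.1 − 3822.6| / 171.2 = 0.6746
For power 0.95 need Φ(δ − z_{0.025}) = 0.95, so δ = z_{0.025} + z_{0.05} = 1.960 + 1.645 = 3.605.
(The Φ(−δ − z_{α/2}) term is vanishingly small for δ > 0 and is dropped in the standard sample-size formula.)
δ = d·√n ⇒ n = (δ/d)² = (3.605 / 0.6746)² = 28.55.
Round up to the next whole unit.

n = 29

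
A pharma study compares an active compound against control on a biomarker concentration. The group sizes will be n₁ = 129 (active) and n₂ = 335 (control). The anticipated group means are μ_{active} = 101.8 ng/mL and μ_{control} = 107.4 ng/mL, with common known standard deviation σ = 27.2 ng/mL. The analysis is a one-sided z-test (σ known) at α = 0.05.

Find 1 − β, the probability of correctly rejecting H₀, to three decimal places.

Power ≈ 0.634

Standardized effect: d = |μ_{active} − μ_{control}| / σ = |101.8 − 107.4| / 27.2 = 0.2059
Noncentrality parameter: δ = d / √(1/n₁ + 1/n₂) = 0.2059 / √(1/129 + 1/335) = 1.9869
Critical value for a one-sided test at α = 0.05: z_α = 1.645.
Power = P(Z > 1.645 − δ) = Φ(0.342) = 0.6338.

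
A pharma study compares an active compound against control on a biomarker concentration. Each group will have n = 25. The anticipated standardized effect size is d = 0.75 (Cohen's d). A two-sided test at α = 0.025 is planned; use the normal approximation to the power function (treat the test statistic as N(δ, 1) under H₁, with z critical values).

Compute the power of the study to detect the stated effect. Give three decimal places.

Power ≈ 0.659

Noncentrality parameter: δ = d·√(n/2) = 0.75 × √(25/2) = 2.6517
Two-sided α = 0.025 → critical value z_{0.0125} = 2.241.
Power = Φ(δ − 2.241) + Φ(−δ − 2.241) = Φ(0.410) + Φ(-4.893) = 0.6592 + 0.0000 = 0.6592.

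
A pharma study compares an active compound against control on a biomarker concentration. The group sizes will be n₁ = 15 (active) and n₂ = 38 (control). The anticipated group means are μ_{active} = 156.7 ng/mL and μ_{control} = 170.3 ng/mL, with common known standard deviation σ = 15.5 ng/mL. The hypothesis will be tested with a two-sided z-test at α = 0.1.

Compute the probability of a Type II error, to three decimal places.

β ≈ 0.109

Standardized effect: d = |μ_{active} − μ_{control}| / σ = |156.7 − 170.3| / 15.5 = 0.8774
Noncentrality parameter: δ = d / √(1/n₁ + 1/n₂) = 0.8774 / √(1/15 + 1/38) = 2.8774
Two-sided α = 0.1 → critical value z_{0.05} = 1.645.
Power = Φ(δ − 1.645) + Φ(−δ − 1.645) = Φ(1.233) + Φ(-4.522) = 0.8911 + 0.0000 = 0.8911.
Type II error: β = 1 − power = 1 − 0.8911 = 0.1089.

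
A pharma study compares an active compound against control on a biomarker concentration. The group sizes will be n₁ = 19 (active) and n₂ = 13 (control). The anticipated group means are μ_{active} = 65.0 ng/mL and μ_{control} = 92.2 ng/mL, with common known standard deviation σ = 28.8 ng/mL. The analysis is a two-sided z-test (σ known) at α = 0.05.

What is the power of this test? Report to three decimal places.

Standardized effect: d = |μ_{active} − μ_{control}| / σ = |65.0 − 92.2| / 28.8 = 0.9444
Noncentrality parameter: λ = d / √(1/n₁ + 1/n₂) = 0.9444 / √(1/19 + 1/13) = 2.6239
Two-sided α = 0.05 → critical value z_{0.025} = 1.960.
Power = Φ(λ − 1.960) + Φ(−λ − 1.960) = Φ(0.664) + Φ(-4.584) = 0.7466 + 0.0000 = 0.7466.

Power ≈ 0.747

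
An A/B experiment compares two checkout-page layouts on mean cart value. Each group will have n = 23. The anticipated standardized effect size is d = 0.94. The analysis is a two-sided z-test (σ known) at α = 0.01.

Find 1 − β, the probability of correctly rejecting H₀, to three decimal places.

Noncentrality parameter: δ = d·√(n/2) = 0.94 × √(23/2) = 3.1877
Two-sided α = 0.01 → critical value z_{0.005} = 2.576.
Power = Φ(δ − 2.576) + Φ(−δ − 2.576) = Φ(0.612) + Φ(-5.764) = 0.7297 + 0.0000 = 0.7297.

Power ≈ 0.730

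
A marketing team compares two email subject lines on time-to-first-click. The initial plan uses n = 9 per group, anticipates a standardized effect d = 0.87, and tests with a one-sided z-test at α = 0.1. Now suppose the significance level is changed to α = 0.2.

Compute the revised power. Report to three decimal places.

δ = d·√(n/2) = 0.87 × √(9/2) = 1.8455 (unchanged). New critical value: z_{0.2} = 0.842.
Revised power = Φ(δ − 0.842) = Φ(1.004) = 0.8423.

Power ≈ 0.842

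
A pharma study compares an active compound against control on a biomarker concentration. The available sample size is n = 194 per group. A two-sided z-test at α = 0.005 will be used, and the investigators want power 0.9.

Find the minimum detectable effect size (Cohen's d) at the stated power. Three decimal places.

Required noncentrality: δ = z_{0.0025} + z_{0.10} = 2.807 + 1.282 = 4.089.
(The second rejection-region term Φ(−δ − z_{α/2}) is negligible and dropped.)
δ = d·√(n/2) ⇒ d = δ/√(n/2) = 4.089/√(194/2) = 0.4151.

d ≈ 0.415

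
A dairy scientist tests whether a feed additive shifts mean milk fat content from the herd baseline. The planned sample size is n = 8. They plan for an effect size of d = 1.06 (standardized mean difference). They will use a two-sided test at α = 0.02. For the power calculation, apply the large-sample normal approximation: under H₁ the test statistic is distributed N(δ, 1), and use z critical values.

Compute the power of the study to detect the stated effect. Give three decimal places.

Power ≈ 0.749

Noncentrality parameter: δ = d·√n = 1.06 × √8 = 2.9981
Two-sided α = 0.02 → critical value z_{0.01} = 2.326.
Power = Φ(δ − 2.326) + Φ(−δ − 2.326) = Φ(0.672) + Φ(-5.324) = 0.7491 + 0.0000 = 0.7491.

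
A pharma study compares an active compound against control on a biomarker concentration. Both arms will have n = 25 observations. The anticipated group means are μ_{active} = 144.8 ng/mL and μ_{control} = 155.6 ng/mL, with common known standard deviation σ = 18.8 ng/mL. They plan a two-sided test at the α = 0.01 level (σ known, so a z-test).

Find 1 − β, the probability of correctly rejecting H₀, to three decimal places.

Power ≈ 0.293

Standardized effect: d = |μ_{active} − μ_{control}| / σ = |144.8 − 155.6| / 18.8 = 0.5745
Noncentrality parameter: δ = d·√(n/2) = 0.5745 × √(25/2) = 2.0311
Two-sided α = 0.01 → critical value z_{0.005} = 2.576.
Power = Φ(δ − 2.576) + Φ(−δ − 2.576) = Φ(-0.545) + Φ(-4.607) = 0.2930 + 0.0000 = 0.2930.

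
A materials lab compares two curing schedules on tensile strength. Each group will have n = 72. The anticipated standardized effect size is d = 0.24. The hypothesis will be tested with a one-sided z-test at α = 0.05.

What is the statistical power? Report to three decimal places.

Noncentrality parameter: δ = d·√(n/2) = 0.24 × √(72/2) = 1.4400
Critical value for a one-sided test at α = 0.05: z_α = 1.645.
Power = Φ(δ − 1.645) = Φ(-0.205) = 0.4188.

Power ≈ 0.419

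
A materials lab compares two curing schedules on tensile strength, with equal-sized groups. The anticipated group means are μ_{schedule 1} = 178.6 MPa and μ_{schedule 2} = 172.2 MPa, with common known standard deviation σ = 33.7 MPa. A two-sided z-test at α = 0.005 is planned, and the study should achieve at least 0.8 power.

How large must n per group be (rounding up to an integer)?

n = 739 per group

Standardized effect: d = |μ_{schedule 1} − μ_{schedule 2}| / σ = |178.6 − 172.2| / 33.7 = 0.1899
Set Φ(δ − 2.807) = 0.8; then δ − 2.807 = Φ⁻¹(0.8) = 0.842, giving δ = 3.649.
(Ignoring the negligible lower-tail rejection probability gives the usual closed-form inversion.)
δ = d·√(n/2) ⇒ n = 2(δ/d)² = 2 × (3.649 / 0.1899)² = 738.24.
Round up to the next whole unit.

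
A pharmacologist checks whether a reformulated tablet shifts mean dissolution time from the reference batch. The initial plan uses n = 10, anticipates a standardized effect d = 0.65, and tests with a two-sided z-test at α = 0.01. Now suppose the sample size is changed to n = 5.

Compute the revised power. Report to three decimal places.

With n = 5: δ = d·√n = 0.65 × √5 = 1.4534. Critical value z_{0.005} = 2.576.
Revised power = Φ(δ − 2.576) + Φ(−δ − 2.576) = Φ(-1.122) + Φ(-4.029) = 0.1308 + 0.0000 = 0.1309.

Power ≈ 0.131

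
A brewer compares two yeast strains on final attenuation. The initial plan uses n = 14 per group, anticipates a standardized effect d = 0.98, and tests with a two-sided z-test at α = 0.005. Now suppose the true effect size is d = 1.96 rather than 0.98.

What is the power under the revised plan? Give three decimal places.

Power ≈ 0.991

With d = 1.96: δ = d·√(n/2) = 1.96 × √(14/2) = 5.1857. Critical value z_{0.0025} = 2.807.
Revised power = Φ(δ − 2.807) + Φ(−δ − 2.807) = Φ(2.379) + Φ(-7.993) = 0.9913 + 0.0000 = 0.9913.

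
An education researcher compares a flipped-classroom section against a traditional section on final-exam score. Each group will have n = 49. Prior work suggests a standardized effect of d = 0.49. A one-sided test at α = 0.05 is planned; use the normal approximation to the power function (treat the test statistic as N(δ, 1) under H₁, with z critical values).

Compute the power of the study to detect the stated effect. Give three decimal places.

Power ≈ 0.782

Noncentrality parameter: δ = d·√(n/2) = 0.49 × √(49/2) = 2.4254
One-sided α = 0.05 → critical value z_{0.05} = 1.645.
Power = Φ(δ − 1.645) = Φ(0.781) = 0.7825.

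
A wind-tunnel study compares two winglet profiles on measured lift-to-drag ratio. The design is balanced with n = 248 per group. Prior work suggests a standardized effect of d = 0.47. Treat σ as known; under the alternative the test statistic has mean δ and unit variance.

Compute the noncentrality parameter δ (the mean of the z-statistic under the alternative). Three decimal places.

The noncentrality parameter scales effect size by the design's sample-size factor: δ = d·√(n/2) = 0.47 × √(248/2) = 5.2337

δ ≈ 5.234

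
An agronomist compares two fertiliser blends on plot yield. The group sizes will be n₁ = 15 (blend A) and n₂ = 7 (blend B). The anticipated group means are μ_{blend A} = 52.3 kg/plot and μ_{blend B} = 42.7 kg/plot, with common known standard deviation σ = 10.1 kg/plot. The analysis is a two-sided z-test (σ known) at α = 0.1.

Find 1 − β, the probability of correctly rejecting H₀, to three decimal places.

Standardized effect: d = |μ_{blend A} − μ_{blend B}| / σ = |52.3 − 42.7| / 10.1 = 0.9505
Noncentrality parameter: λ = d / √(1/n₁ + 1/n₂) = 0.9505 / √(1/15 + 1/7) = 2.0765
Two-sided α = 0.1 → critical value z_{0.05} = 1.645.
Power = Φ(λ − 1.645) + Φ(−λ − 1.645) = Φ(0.432) + Φ(-3.721) = 0.6670 + 0.0001 = 0.6671.

Power ≈ 0.667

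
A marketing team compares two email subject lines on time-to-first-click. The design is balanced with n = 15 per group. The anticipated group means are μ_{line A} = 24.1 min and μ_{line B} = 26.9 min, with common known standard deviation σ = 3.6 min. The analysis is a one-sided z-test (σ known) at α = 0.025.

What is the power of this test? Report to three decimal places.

Standardized effect: d = |μ_{line A} − μ_{line B}| / σ = |24.1 − 26.9| / 3.6 = 0.7778
Noncentrality parameter: δ = d·√(n/2) = 0.7778 × √(15/2) = 2.1300
One-sided α = 0.025 → critical value z_{0.025} = 1.960.
Power = P(Z > 1.960 − δ) = Φ(0.170) = 0.5675.

Power ≈ 0.568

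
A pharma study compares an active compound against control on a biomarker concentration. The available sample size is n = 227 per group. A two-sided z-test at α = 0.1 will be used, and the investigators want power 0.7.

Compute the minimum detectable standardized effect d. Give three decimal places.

Required noncentrality: δ = z_{0.05} + z_{0.30} = 1.645 + 0.524 = 2.169.
(Lower-tail contribution to power is negligible for δ > 0.)
δ = d·√(n/2) ⇒ d = δ/√(n/2) = 2.169/√(227/2) = 0.2036.

d ≈ 0.204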